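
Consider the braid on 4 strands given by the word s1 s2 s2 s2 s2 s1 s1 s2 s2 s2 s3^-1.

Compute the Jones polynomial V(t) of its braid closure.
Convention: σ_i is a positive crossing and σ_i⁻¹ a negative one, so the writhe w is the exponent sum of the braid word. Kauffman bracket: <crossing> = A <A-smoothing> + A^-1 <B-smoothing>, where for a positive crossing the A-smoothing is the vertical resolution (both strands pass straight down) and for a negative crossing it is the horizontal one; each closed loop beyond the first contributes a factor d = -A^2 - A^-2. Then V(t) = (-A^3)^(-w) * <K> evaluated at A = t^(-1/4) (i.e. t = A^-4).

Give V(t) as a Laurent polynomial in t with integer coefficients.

The presented braid s1 s2 s2 s2 s2 s1 s1 s2 s2 s2 s3^-1 on 4 strands reduces by inverse Markov moves (closure unchanged at each step):
  Destabilize: the word has the form β·s3^-1 where s3^-1 occurs only as the final letter (β ∈ B_3); drop it and the last strand → 3 strands.
Reduced to β = s1 s2 s2 s2 s2 s1 s1 s2 s2 s2 on 3 strands, 10 crossings.
Compute on β:
Braid: s1 s2 s2 s2 s2 s1 s1 s2 s2 s2 on 3 strands, 10 crossings.
Writhe w = (#positive) - (#negative) = 10 - 0 = 10.
State-sum expansion of <K>. There are 2^10 = 1024 states.
Each crossing splits two ways (0=vertical, 1=horizontal). The state's weight is A^(#A-smoothings - #B-smoothings) * d^(loops - 1).
Tabulate the states by total A-exponent and number of loops L (A-exp: L × count):
  A^10: L=3 ×1
  A^8: L=2 ×10
  A^6: L=1 ×21, L=3 ×24
  A^4: L=2 ×84, L=4 ×36
  A^2: L=1 ×24, L=3 ×151, L=5 ×35
  A^0: L=2 ×72, L=4 ×159, L=6 ×21
  A^-2: L=3 ×98, L=5 ×105, L=7 ×7
  A^-4: L=4 ×76, L=6 ×43, L=8 ×1
  A^-6: L=5 ×35, L=7 ×10
  A^-8: L=6 ×9, L=8 ×1
  A^-10: L=7 ×1
Each group contributes A^e * Σ count * d^(L-1):
Powers of d = -A^2 - A^-2: d^2 = A^4 + 2 + A^-4; d^3 = -A^6 - 3*A^2 - 3*A^-2 - A^-6; d^4 = A^8 + 4*A^4 + 6 + 4*A^-4 + A^-8; d^5 = -A^10 - 5*A^6 - 10*A^2 - 10*A^-2 - 5*A^-6 - A^-10; d^6 = A^12 + 6*A^8 + 15*A^4 + 20 + 15*A^-4 + 6*A^-8 + A^-12; d^7 = -A^14 - 7*A^10 - 21*A^6 - 35*A^2 - 35*A^-2 - 21*A^-6 - 7*A^-10 - A^-14.
  A^10 * (d^2) = A^14 + 2*A^10 + A^6
  A^8 * (10*d) = -10*A^10 - 10*A^6
  A^6 * (21 + 24*d^2) = 24*A^10 + 69*A^6 + 24*A^2
  A^4 * (84*d + 36*d^3) = -36*A^10 - 192*A^6 - 192*A^2 - 36*A^-2
  A^2 * (24 + 151*d^2 + 35*d^4) = 35*A^10 + 291*A^6 + 536*A^2 + 291*A^-2 + 35*A^-6
  A^0 * (72*d + 159*d^3 + 21*d^5) = -21*A^10 - 264*A^6 - 759*A^2 - 759*A^-2 - 264*A^-6 - 21*A^-10
  A^-2 * (98*d^2 + 105*d^4 + 7*d^6) = 7*A^10 + 147*A^6 + 623*A^2 + 966*A^-2 + 623*A^-6 + 147*A^-10 + 7*A^-14
  A^-4 * (76*d^3 + 43*d^5 + d^7) = -A^10 - 50*A^6 - 312*A^2 - 693*A^-2 - 693*A^-6 - 312*A^-10 - 50*A^-14 - A^-18
  A^-6 * (35*d^4 + 10*d^6) = 10*A^6 + 95*A^2 + 290*A^-2 + 410*A^-6 + 290*A^-10 + 95*A^-14 + 10*A^-18
  A^-8 * (9*d^5 + d^7) = -A^6 - 16*A^2 - 66*A^-2 - 125*A^-6 - 125*A^-10 - 66*A^-14 - 16*A^-18 - A^-22
  A^-10 * (d^6) = A^2 + 6*A^-2 + 15*A^-6 + 20*A^-10 + 15*A^-14 + 6*A^-18 + A^-22
Summing the groups: <K> = A^14 + A^6 - A^-2 + A^-6 - A^-10 + A^-14 - A^-18
Normalise by the writhe: (-A^3)^(-w) = (-A^3)^(-10) = A^-30, so f(A) = A^-30 * <K> = A^-16 + A^-24 - A^-32 + A^-36 - A^-40 + A^-44 - A^-48.
Substitute A = t^(-1/4), i.e. A^e → t^(-e/4): V(t) = -t^12 + t^11 - t^10 + t^9 - t^8 + t^6 + t^4

Answer: -t^12 + t^11 - t^10 + t^9 - t^8 + t^6 + t^4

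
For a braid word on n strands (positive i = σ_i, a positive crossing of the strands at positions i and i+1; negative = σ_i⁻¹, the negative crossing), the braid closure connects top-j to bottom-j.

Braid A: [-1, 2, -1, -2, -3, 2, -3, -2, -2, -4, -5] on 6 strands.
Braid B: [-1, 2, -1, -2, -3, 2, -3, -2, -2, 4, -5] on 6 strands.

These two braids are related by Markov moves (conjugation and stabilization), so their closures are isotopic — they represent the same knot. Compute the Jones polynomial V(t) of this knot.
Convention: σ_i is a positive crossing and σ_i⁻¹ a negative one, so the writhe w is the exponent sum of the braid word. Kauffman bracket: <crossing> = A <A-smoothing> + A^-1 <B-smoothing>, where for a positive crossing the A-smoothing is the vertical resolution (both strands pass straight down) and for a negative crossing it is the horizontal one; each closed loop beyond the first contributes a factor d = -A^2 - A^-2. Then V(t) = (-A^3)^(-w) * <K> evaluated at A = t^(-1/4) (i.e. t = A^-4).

Markov-equivalent braids have isotopic closures, hence identical knot invariants. Strip the Markov moves from each word to reach a common short braid β, then compute V(t) once on β.
Braid A: s1^-1 s2 s1^-1 s2^-1 s3^-1 s2 s3^-1 s2^-1 s2^-1 s4^-1 s5^-1 on 6 strands reduces by inverse Markov moves (closure unchanged at each step):
  Destabilize: the word has the form β·s5^-1 where s5^-1 occurs only as the final letter (β ∈ B_5); drop it and the last strand → 5 strands.
  Destabilize: the word has the form β·s4^-1 where s4^-1 occurs only as the final letter (β ∈ B_4); drop it and the last strand → 4 strands.
Reduced to β = s1^-1 s2 s1^-1 s2^-1 s3^-1 s2 s3^-1 s2^-1 s2^-1 on 4 strands, 9 crossings.
Braid B: s1^-1 s2 s1^-1 s2^-1 s3^-1 s2 s3^-1 s2^-1 s2^-1 s4 s5^-1 on 6 strands reduces by inverse Markov moves (closure unchanged at each step):
  Destabilize: the word has the form β·s5^-1 where s5^-1 occurs only as the final letter (β ∈ B_5); drop it and the last strand → 5 strands.
  Destabilize: the word has the form β·s4 where s4 occurs only as the final letter (β ∈ B_4); drop it and the last strand → 4 strands.
Reduced to β = s1^-1 s2 s1^-1 s2^-1 s3^-1 s2 s3^-1 s2^-1 s2^-1 on 4 strands, 9 crossings.
Both give the same β = s1^-1 s2 s1^-1 s2^-1 s3^-1 s2 s3^-1 s2^-1 s2^-1 on 4 strands, so one state sum suffices:
Braid: s1^-1 s2 s1^-1 s2^-1 s3^-1 s2 s3^-1 s2^-1 s2^-1 on 4 strands, 9 crossings.
Writhe w = (#positive) - (#negative) = 2 - 7 = -5.
Enumerate smoothing states for the bracket polynomial. There are 2^9 = 512 states.
For each crossing: s=0 is the vertical smoothing, s=1 horizontal. Crossing k contributes A^(sign_k * (1 - 2*s_k)); loop factor d = -A^2 - A^-2.
Tabulate the states by total A-exponent and number of loops L (A-exp: L × count):
  A^9: L=5 ×1
  A^7: L=4 ×9
  A^5: L=3 ×30, L=5 ×6
  A^3: L=2 ×45, L=4 ×37, L=6 ×2
  A^1: L=1 ×27, L=3 ×78, L=5 ×21
  A^-1: L=2 ×67, L=4 ×53, L=6 ×6
  A^-3: L=1 ×12, L=3 ×53, L=5 ×18, L=7 ×1
  A^-5: L=2 ×14, L=4 ×19, L=6 ×3
  A^-7: L=3 ×6, L=5 ×3
  A^-9: L=4 ×1
Each group contributes A^e * Σ count * d^(L-1):
Powers of d = -A^2 - A^-2: d^2 = A^4 + 2 + A^-4; d^3 = -A^6 - 3*A^2 - 3*A^-2 - A^-6; d^4 = A^8 + 4*A^4 + 6 + 4*A^-4 + A^-8; d^5 = -A^10 - 5*A^6 - 10*A^2 - 10*A^-2 - 5*A^-6 - A^-10; d^6 = A^12 + 6*A^8 + 15*A^4 + 20 + 15*A^-4 + 6*A^-8 + A^-12.
  A^9 * (d^4) = A^17 + 4*A^13 + 6*A^9 + 4*A^5 + A
  A^7 * (9*d^3) = -9*A^13 - 27*A^9 - 27*A^5 - 9*A
  A^5 * (30*d^2 + 6*d^4) = 6*A^13 + 54*A^9 + 96*A^5 + 54*A + 6*A^-3
  A^3 * (45*d + 37*d^3 + 2*d^5) = -2*A^13 - 47*A^9 - 176*A^5 - 176*A - 47*A^-3 - 2*A^-7
  A^1 * (27 + 78*d^2 + 21*d^4) = 21*A^9 + 162*A^5 + 309*A + 162*A^-3 + 21*A^-7
  A^-1 * (67*d + 53*d^3 + 6*d^5) = -6*A^9 - 83*A^5 - 286*A - 286*A^-3 - 83*A^-7 - 6*A^-11
  A^-3 * (12 + 53*d^2 + 18*d^4 + d^6) = A^9 + 24*A^5 + 140*A + 246*A^-3 + 140*A^-7 + 24*A^-11 + A^-15
  A^-5 * (14*d + 19*d^3 + 3*d^5) = -3*A^5 - 34*A - 101*A^-3 - 101*A^-7 - 34*A^-11 - 3*A^-15
  A^-7 * (6*d^2 + 3*d^4) = 3*A + 18*A^-3 + 30*A^-7 + 18*A^-11 + 3*A^-15
  A^-9 * (d^3) = -A^-3 - 3*A^-7 - 3*A^-11 - A^-15
Summing the groups: <K> = A^17 - A^13 + 2*A^9 - 3*A^5 + 2*A - 3*A^-3 + 2*A^-7 - A^-11
Normalise by the writhe: (-A^3)^(-w) = (-A^3)^(5) = -A^15, so f(A) = -A^15 * <K> = -A^32 + A^28 - 2*A^24 + 3*A^20 - 2*A^16 + 3*A^12 - 2*A^8 + A^4.
Substitute A = t^(-1/4), i.e. A^e → t^(-e/4): V(t) = t^-1 - 2*t^-2 + 3*t^-3 - 2*t^-4 + 3*t^-5 - 2*t^-6 + t^-7 - t^-8

Answer: t^-1 - 2*t^-2 + 3*t^-3 - 2*t^-4 + 3*t^-5 - 2*t^-6 + t^-7 - t^-8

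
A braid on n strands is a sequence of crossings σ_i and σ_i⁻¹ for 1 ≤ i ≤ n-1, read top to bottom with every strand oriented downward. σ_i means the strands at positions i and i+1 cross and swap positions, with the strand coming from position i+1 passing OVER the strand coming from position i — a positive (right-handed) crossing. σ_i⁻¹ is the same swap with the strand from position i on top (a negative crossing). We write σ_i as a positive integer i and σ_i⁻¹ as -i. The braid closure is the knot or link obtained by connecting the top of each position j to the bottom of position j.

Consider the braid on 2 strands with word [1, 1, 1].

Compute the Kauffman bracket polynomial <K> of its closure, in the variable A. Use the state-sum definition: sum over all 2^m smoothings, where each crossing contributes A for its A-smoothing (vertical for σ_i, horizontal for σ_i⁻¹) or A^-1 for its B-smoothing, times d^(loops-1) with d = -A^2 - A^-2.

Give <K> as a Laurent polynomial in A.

-A^5 - A^-3 + A^-7

Derivation:
Braid: s1 s1 s1 on 2 strands, 3 crossings.
Writhe w = (#positive) - (#negative) = 3 - 0 = 3.
Enumerate smoothing states for the bracket polynomial. There are 2^3 = 8 states.
Each crossing splits two ways (0=vertical, 1=horizontal). The state's weight is A^(#A-smoothings - #B-smoothings) * d^(loops - 1).
  state 000: A-exp=+3, loops=2, term = A^3 * d^1
  state 001: A-exp=+1, loops=1, term = A^1 * d^0
  state 010: A-exp=+1, loops=1, term = A^1 * d^0
  state 011: A-exp=-1, loops=2, term = A^-1 * d^1
  state 100: A-exp=+1, loops=1, term = A^1 * d^0
  state 101: A-exp=-1, loops=2, term = A^-1 * d^1
  state 110: A-exp=-1, loops=2, term = A^-1 * d^1
  state 111: A-exp=-3, loops=3, term = A^-3 * d^2
Collect the terms by A-exponent (count of states per loop number):
Powers of d = -A^2 - A^-2: d^2 = A^4 + 2 + A^-4.
  A^3 * (d) = -A^5 - A
  A^1 * (3) = 3*A
  A^-1 * (3*d) = -3*A - 3*A^-3
  A^-3 * (d^2) = A + 2*A^-3 + A^-7
Summing the groups: <K> = -A^5 - A^-3 + A^-7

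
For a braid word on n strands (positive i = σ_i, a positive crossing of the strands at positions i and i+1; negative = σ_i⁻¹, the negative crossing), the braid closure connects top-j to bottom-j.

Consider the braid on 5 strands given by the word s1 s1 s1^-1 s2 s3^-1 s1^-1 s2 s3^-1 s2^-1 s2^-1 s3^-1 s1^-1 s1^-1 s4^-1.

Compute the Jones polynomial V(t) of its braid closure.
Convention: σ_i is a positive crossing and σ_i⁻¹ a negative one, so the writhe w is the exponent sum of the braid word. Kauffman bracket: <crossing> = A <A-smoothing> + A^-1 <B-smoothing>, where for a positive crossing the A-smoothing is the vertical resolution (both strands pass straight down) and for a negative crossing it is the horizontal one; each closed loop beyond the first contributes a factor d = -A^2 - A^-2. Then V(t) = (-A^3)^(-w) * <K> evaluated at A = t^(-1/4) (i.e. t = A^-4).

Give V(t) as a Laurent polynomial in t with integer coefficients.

2*t^-1 - 3*t^-2 + 4*t^-3 - 4*t^-4 + 4*t^-5 - 3*t^-6 + 2*t^-7 - t^-8

Derivation:
The presented braid s1 s1 s1^-1 s2 s3^-1 s1^-1 s2 s3^-1 s2^-1 s2^-1 s3^-1 s1^-1 s1^-1 s4^-1 on 5 strands reduces by inverse Markov moves (closure unchanged at each step):
  Destabilize: the word has the form β·s4^-1 where s4^-1 occurs only as the final letter (β ∈ B_4); drop it and the last strand → 4 strands.
  Deconjugate: the word is γ·β·γ⁻¹ with γ = s1 (prefix) and γ⁻¹ = s1^-1 (suffix); strip both.
  Deconjugate: the word is γ·β·γ⁻¹ with γ = s1 (prefix) and γ⁻¹ = s1^-1 (suffix); strip both.
Reduced to β = s1^-1 s2 s3^-1 s1^-1 s2 s3^-1 s2^-1 s2^-1 s3^-1 on 4 strands, 9 crossings.
Compute on β:
Braid: s1^-1 s2 s3^-1 s1^-1 s2 s3^-1 s2^-1 s2^-1 s3^-1 on 4 strands, 9 crossings.
Writhe w = (#positive) - (#negative) = 2 - 7 = -5.
Enumerate smoothing states for the bracket polynomial. There are 2^9 = 512 states.
For each crossing: s=0 is the vertical smoothing, s=1 horizontal. Crossing k contributes A^(sign_k * (1 - 2*s_k)); loop factor d = -A^2 - A^-2.
Tabulate the states by total A-exponent and number of loops L (A-exp: L × count):
  A^9: L=5 ×1
  A^7: L=4 ×9
  A^5: L=3 ×33, L=5 ×3
  A^3: L=2 ×59, L=4 ×25
  A^1: L=1 ×42, L=3 ×80, L=5 ×4
  A^-1: L=2 ×93, L=4 ×33
  A^-3: L=1 ×19, L=3 ×58, L=5 ×7
  A^-5: L=2 ×19, L=4 ×16, L=6 ×1
  A^-7: L=3 ×7, L=5 ×2
  A^-9: L=4 ×1
Each group contributes A^e * Σ count * d^(L-1):
Powers of d = -A^2 - A^-2: d^2 = A^4 + 2 + A^-4; d^3 = -A^6 - 3*A^2 - 3*A^-2 - A^-6; d^4 = A^8 + 4*A^4 + 6 + 4*A^-4 + A^-8; d^5 = -A^10 - 5*A^6 - 10*A^2 - 10*A^-2 - 5*A^-6 - A^-10.
  A^9 * (d^4) = A^17 + 4*A^13 + 6*A^9 + 4*A^5 + A
  A^7 * (9*d^3) = -9*A^13 - 27*A^9 - 27*A^5 - 9*A
  A^5 * (33*d^2 + 3*d^4) = 3*A^13 + 45*A^9 + 84*A^5 + 45*A + 3*A^-3
  A^3 * (59*d + 25*d^3) = -25*A^9 - 134*A^5 - 134*A - 25*A^-3
  A^1 * (42 + 80*d^2 + 4*d^4) = 4*A^9 + 96*A^5 + 226*A + 96*A^-3 + 4*A^-7
  A^-1 * (93*d + 33*d^3) = -33*A^5 - 192*A - 192*A^-3 - 33*A^-7
  A^-3 * (19 + 58*d^2 + 7*d^4) = 7*A^5 + 86*A + 177*A^-3 + 86*A^-7 + 7*A^-11
  A^-5 * (19*d + 16*d^3 + d^5) = -A^5 - 21*A - 77*A^-3 - 77*A^-7 - 21*A^-11 - A^-15
  A^-7 * (7*d^2 + 2*d^4) = 2*A + 15*A^-3 + 26*A^-7 + 15*A^-11 + 2*A^-15
  A^-9 * (d^3) = -A^-3 - 3*A^-7 - 3*A^-11 - A^-15
Summing the groups: <K> = A^17 - 2*A^13 + 3*A^9 - 4*A^5 + 4*A - 4*A^-3 + 3*A^-7 - 2*A^-11
Normalise by the writhe: (-A^3)^(-w) = (-A^3)^(5) = -A^15, so f(A) = -A^15 * <K> = -A^32 + 2*A^28 - 3*A^24 + 4*A^20 - 4*A^16 + 4*A^12 - 3*A^8 + 2*A^4.
Substitute A = t^(-1/4), i.e. A^e → t^(-e/4): V(t) = 2*t^-1 - 3*t^-2 + 4*t^-3 - 4*t^-4 + 4*t^-5 - 3*t^-6 + 2*t^-7 - t^-8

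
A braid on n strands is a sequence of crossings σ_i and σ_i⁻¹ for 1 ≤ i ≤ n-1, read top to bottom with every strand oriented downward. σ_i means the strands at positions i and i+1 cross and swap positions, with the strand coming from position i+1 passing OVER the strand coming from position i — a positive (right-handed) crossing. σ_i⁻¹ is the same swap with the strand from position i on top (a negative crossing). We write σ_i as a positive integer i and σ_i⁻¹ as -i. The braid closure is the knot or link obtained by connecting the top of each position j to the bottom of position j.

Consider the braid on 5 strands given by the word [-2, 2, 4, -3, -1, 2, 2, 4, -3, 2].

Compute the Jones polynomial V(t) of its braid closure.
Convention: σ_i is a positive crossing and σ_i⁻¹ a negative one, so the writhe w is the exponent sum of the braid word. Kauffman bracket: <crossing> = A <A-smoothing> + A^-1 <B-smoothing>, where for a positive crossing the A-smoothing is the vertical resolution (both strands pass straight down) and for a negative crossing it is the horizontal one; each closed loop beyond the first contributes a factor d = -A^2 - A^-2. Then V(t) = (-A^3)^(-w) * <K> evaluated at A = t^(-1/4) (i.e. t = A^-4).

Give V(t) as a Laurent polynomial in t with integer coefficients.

The presented braid s2^-1 s2 s4 s3^-1 s1^-1 s2 s2 s4 s3^-1 s2 on 5 strands reduces by inverse Markov moves (closure unchanged at each step):
  Deconjugate: the word is γ·β·γ⁻¹ with γ = s2^-1 (prefix) and γ⁻¹ = s2 (suffix); strip both.
Reduced to β = s2 s4 s3^-1 s1^-1 s2 s2 s4 s3^-1 on 5 strands, 8 crossings.
Compute on β:
Braid: s2 s4 s3^-1 s1^-1 s2 s2 s4 s3^-1 on 5 strands, 8 crossings.
Writhe w = (#positive) - (#negative) = 5 - 3 = 2.
Computing the Kauffman bracket via state sum. There are 2^8 = 256 states.
Each crossing splits two ways (0=vertical, 1=horizontal). The state's weight is A^(#A-smoothings - #B-smoothings) * d^(loops - 1).
Tabulate the states by total A-exponent and number of loops L (A-exp: L × count):
  A^8: L=4 ×1
  A^6: L=3 ×7, L=5 ×1
  A^4: L=2 ×19, L=4 ×9
  A^2: L=1 ×19, L=3 ×35, L=5 ×2
  A^0: L=2 ×48, L=4 ×22
  A^-2: L=3 ×49, L=5 ×7
  A^-4: L=4 ×27, L=6 ×1
  A^-6: L=5 ×8
  A^-8: L=6 ×1
Each group contributes A^e * Σ count * d^(L-1):
Powers of d = -A^2 - A^-2: d^2 = A^4 + 2 + A^-4; d^3 = -A^6 - 3*A^2 - 3*A^-2 - A^-6; d^4 = A^8 + 4*A^4 + 6 + 4*A^-4 + A^-8; d^5 = -A^10 - 5*A^6 - 10*A^2 - 10*A^-2 - 5*A^-6 - A^-10.
  A^8 * (d^3) = -A^14 - 3*A^10 - 3*A^6 - A^2
  A^6 * (7*d^2 + d^4) = A^14 + 11*A^10 + 20*A^6 + 11*A^2 + A^-2
  A^4 * (19*d + 9*d^3) = -9*A^10 - 46*A^6 - 46*A^2 - 9*A^-2
  A^2 * (19 + 35*d^2 + 2*d^4) = 2*A^10 + 43*A^6 + 101*A^2 + 43*A^-2 + 2*A^-6
  A^0 * (48*d + 22*d^3) = -22*A^6 - 114*A^2 - 114*A^-2 - 22*A^-6
  A^-2 * (49*d^2 + 7*d^4) = 7*A^6 + 77*A^2 + 140*A^-2 + 77*A^-6 + 7*A^-10
  A^-4 * (27*d^3 + d^5) = -A^6 - 32*A^2 - 91*A^-2 - 91*A^-6 - 32*A^-10 - A^-14
  A^-6 * (8*d^4) = 8*A^2 + 32*A^-2 + 48*A^-6 + 32*A^-10 + 8*A^-14
  A^-8 * (d^5) = -A^2 - 5*A^-2 - 10*A^-6 - 10*A^-10 - 5*A^-14 - A^-18
Summing the groups: <K> = A^10 - 2*A^6 + 3*A^2 - 3*A^-2 + 4*A^-6 - 3*A^-10 + 2*A^-14 - A^-18
Normalise by the writhe: (-A^3)^(-w) = (-A^3)^(-2) = A^-6, so f(A) = A^-6 * <K> = A^4 - 2 + 3*A^-4 - 3*A^-8 + 4*A^-12 - 3*A^-16 + 2*A^-20 - A^-24.
Substitute A = t^(-1/4), i.e. A^e → t^(-e/4): V(t) = -t^6 + 2*t^5 - 3*t^4 + 4*t^3 - 3*t^2 + 3*t - 2 + t^-1

Answer: -t^6 + 2*t^5 - 3*t^4 + 4*t^3 - 3*t^2 + 3*t - 2 + t^-1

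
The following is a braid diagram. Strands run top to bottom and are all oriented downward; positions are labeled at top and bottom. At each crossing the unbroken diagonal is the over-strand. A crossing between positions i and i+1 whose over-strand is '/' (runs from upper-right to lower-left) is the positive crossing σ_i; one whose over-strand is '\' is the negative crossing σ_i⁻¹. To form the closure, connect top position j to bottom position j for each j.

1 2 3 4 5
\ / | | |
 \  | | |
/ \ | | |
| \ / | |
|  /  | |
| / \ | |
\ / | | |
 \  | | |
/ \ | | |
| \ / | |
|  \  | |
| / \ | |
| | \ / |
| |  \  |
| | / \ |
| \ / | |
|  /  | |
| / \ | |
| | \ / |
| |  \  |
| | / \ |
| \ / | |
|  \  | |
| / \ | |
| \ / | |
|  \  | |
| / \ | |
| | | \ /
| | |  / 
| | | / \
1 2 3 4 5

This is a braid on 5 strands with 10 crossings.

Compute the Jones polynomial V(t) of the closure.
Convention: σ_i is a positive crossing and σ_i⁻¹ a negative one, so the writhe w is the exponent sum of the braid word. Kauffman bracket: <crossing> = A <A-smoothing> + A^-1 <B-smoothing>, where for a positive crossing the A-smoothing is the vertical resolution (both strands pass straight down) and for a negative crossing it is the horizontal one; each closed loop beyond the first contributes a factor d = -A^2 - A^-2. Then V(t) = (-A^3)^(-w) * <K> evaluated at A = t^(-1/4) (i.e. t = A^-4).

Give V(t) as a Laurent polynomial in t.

t^-1 - 2*t^-2 + 3*t^-3 - 2*t^-4 + 3*t^-5 - 2*t^-6 + t^-7 - t^-8

Derivation:
Reading the diagram top to bottom ('/'-over between positions i,i+1 = s_i, '\'-over = s_i^-1): braid word = s1^-1 s2 s1^-1 s2^-1 s3^-1 s2 s3^-1 s2^-1 s2^-1 s4.
The presented braid s1^-1 s2 s1^-1 s2^-1 s3^-1 s2 s3^-1 s2^-1 s2^-1 s4 on 5 strands reduces by inverse Markov moves (closure unchanged at each step):
  Destabilize: the word has the form β·s4 where s4 occurs only as the final letter (β ∈ B_4); drop it and the last strand → 4 strands.
Reduced to β = s1^-1 s2 s1^-1 s2^-1 s3^-1 s2 s3^-1 s2^-1 s2^-1 on 4 strands, 9 crossings.
Compute on β:
Braid: s1^-1 s2 s1^-1 s2^-1 s3^-1 s2 s3^-1 s2^-1 s2^-1 on 4 strands, 9 crossings.
Writhe w = (#positive) - (#negative) = 2 - 7 = -5.
Computing the Kauffman bracket via state sum. There are 2^9 = 512 states.
Each crossing splits two ways (0=vertical, 1=horizontal). The state's weight is A^(#A-smoothings - #B-smoothings) * d^(loops - 1).
Tabulate the states by total A-exponent and number of loops L (A-exp: L × count):
  A^9: L=5 ×1
  A^7: L=4 ×9
  A^5: L=3 ×30, L=5 ×6
  A^3: L=2 ×45, L=4 ×37, L=6 ×2
  A^1: L=1 ×27, L=3 ×78, L=5 ×21
  A^-1: L=2 ×67, L=4 ×53, L=6 ×6
  A^-3: L=1 ×12, L=3 ×53, L=5 ×18, L=7 ×1
  A^-5: L=2 ×14, L=4 ×19, L=6 ×3
  A^-7: L=3 ×6, L=5 ×3
  A^-9: L=4 ×1
Each group contributes A^e * Σ count * d^(L-1):
Powers of d = -A^2 - A^-2: d^2 = A^4 + 2 + A^-4; d^3 = -A^6 - 3*A^2 - 3*A^-2 - A^-6; d^4 = A^8 + 4*A^4 + 6 + 4*A^-4 + A^-8; d^5 = -A^10 - 5*A^6 - 10*A^2 - 10*A^-2 - 5*A^-6 - A^-10; d^6 = A^12 + 6*A^8 + 15*A^4 + 20 + 15*A^-4 + 6*A^-8 + A^-12.
  A^9 * (d^4) = A^17 + 4*A^13 + 6*A^9 + 4*A^5 + A
  A^7 * (9*d^3) = -9*A^13 - 27*A^9 - 27*A^5 - 9*A
  A^5 * (30*d^2 + 6*d^4) = 6*A^13 + 54*A^9 + 96*A^5 + 54*A + 6*A^-3
  A^3 * (45*d + 37*d^3 + 2*d^5) = -2*A^13 - 47*A^9 - 176*A^5 - 176*A - 47*A^-3 - 2*A^-7
  A^1 * (27 + 78*d^2 + 21*d^4) = 21*A^9 + 162*A^5 + 309*A + 162*A^-3 + 21*A^-7
  A^-1 * (67*d + 53*d^3 + 6*d^5) = -6*A^9 - 83*A^5 - 286*A - 286*A^-3 - 83*A^-7 - 6*A^-11
  A^-3 * (12 + 53*d^2 + 18*d^4 + d^6) = A^9 + 24*A^5 + 140*A + 246*A^-3 + 140*A^-7 + 24*A^-11 + A^-15
  A^-5 * (14*d + 19*d^3 + 3*d^5) = -3*A^5 - 34*A - 101*A^-3 - 101*A^-7 - 34*A^-11 - 3*A^-15
  A^-7 * (6*d^2 + 3*d^4) = 3*A + 18*A^-3 + 30*A^-7 + 18*A^-11 + 3*A^-15
  A^-9 * (d^3) = -A^-3 - 3*A^-7 - 3*A^-11 - A^-15
Summing the groups: <K> = A^17 - A^13 + 2*A^9 - 3*A^5 + 2*A - 3*A^-3 + 2*A^-7 - A^-11
Normalise by the writhe: (-A^3)^(-w) = (-A^3)^(5) = -A^15, so f(A) = -A^15 * <K> = -A^32 + A^28 - 2*A^24 + 3*A^20 - 2*A^16 + 3*A^12 - 2*A^8 + A^4.
Substitute A = t^(-1/4), i.e. A^e → t^(-e/4): V(t) = t^-1 - 2*t^-2 + 3*t^-3 - 2*t^-4 + 3*t^-5 - 2*t^-6 + t^-7 - t^-8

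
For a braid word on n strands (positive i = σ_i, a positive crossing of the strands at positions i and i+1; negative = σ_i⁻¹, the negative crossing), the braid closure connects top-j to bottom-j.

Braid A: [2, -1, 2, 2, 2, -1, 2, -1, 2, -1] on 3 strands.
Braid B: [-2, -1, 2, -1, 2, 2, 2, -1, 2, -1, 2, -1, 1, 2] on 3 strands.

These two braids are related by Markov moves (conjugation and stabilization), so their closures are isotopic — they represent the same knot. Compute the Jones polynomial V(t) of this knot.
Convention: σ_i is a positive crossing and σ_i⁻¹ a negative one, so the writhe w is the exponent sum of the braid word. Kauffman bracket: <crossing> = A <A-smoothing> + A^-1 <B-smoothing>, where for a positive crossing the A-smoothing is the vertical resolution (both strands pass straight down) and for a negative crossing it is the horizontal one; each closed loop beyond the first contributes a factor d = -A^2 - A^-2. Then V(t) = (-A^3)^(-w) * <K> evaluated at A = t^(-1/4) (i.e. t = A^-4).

Markov-equivalent braids have isotopic closures, hence identical knot invariants. Strip the Markov moves from each word to reach a common short braid β, then compute V(t) once on β.
Braid A: s2 s1^-1 s2 s2 s2 s1^-1 s2 s1^-1 s2 s1^-1 on 3 strands has no conjugating prefix/suffix or stabilization to strip; take β = s2 s1^-1 s2 s2 s2 s1^-1 s2 s1^-1 s2 s1^-1.
Braid B: s2^-1 s1^-1 s2 s1^-1 s2 s2 s2 s1^-1 s2 s1^-1 s2 s1^-1 s1 s2 on 3 strands reduces by inverse Markov moves (closure unchanged at each step):
  Deconjugate: the word is γ·β·γ⁻¹ with γ = s2^-1 s1^-1 (prefix) and γ⁻¹ = s1 s2 (suffix); strip both.
Reduced to β = s2 s1^-1 s2 s2 s2 s1^-1 s2 s1^-1 s2 s1^-1 on 3 strands, 10 crossings.
Both give the same β = s2 s1^-1 s2 s2 s2 s1^-1 s2 s1^-1 s2 s1^-1 on 3 strands, so one state sum suffices:
Braid: s2 s1^-1 s2 s2 s2 s1^-1 s2 s1^-1 s2 s1^-1 on 3 strands, 10 crossings.
Writhe w = (#positive) - (#negative) = 6 - 4 = 2.
Enumerate smoothing states for the bracket polynomial. There are 2^10 = 1024 states.
Each crossing splits two ways (0=vertical, 1=horizontal). The state's weight is A^(#A-smoothings - #B-smoothings) * d^(loops - 1).
Tabulate the states by total A-exponent and number of loops L (A-exp: L × count):
  A^10: L=5 ×1
  A^8: L=4 ×10
  A^6: L=3 ×42, L=5 ×3
  A^4: L=2 ×90, L=4 ×29, L=6 ×1
  A^2: L=1 ×87, L=3 ×110, L=5 ×13
  A^0: L=2 ×179, L=4 ×71, L=6 ×2
  A^-2: L=3 ×187, L=5 ×23
  A^-4: L=4 ×117, L=6 ×3
  A^-6: L=5 ×45
  A^-8: L=6 ×10
  A^-10: L=7 ×1
Each group contributes A^e * Σ count * d^(L-1):
Powers of d = -A^2 - A^-2: d^2 = A^4 + 2 + A^-4; d^3 = -A^6 - 3*A^2 - 3*A^-2 - A^-6; d^4 = A^8 + 4*A^4 + 6 + 4*A^-4 + A^-8; d^5 = -A^10 - 5*A^6 - 10*A^2 - 10*A^-2 - 5*A^-6 - A^-10; d^6 = A^12 + 6*A^8 + 15*A^4 + 20 + 15*A^-4 + 6*A^-8 + A^-12.
  A^10 * (d^4) = A^18 + 4*A^14 + 6*A^10 + 4*A^6 + A^2
  A^8 * (10*d^3) = -10*A^14 - 30*A^10 - 30*A^6 - 10*A^2
  A^6 * (42*d^2 + 3*d^4) = 3*A^14 + 54*A^10 + 102*A^6 + 54*A^2 + 3*A^-2
  A^4 * (90*d + 29*d^3 + d^5) = -A^14 - 34*A^10 - 187*A^6 - 187*A^2 - 34*A^-2 - A^-6
  A^2 * (87 + 110*d^2 + 13*d^4) = 13*A^10 + 162*A^6 + 385*A^2 + 162*A^-2 + 13*A^-6
  A^0 * (179*d + 71*d^3 + 2*d^5) = -2*A^10 - 81*A^6 - 412*A^2 - 412*A^-2 - 81*A^-6 - 2*A^-10
  A^-2 * (187*d^2 + 23*d^4) = 23*A^6 + 279*A^2 + 512*A^-2 + 279*A^-6 + 23*A^-10
  A^-4 * (117*d^3 + 3*d^5) = -3*A^6 - 132*A^2 - 381*A^-2 - 381*A^-6 - 132*A^-10 - 3*A^-14
  A^-6 * (45*d^4) = 45*A^2 + 180*A^-2 + 270*A^-6 + 180*A^-10 + 45*A^-14
  A^-8 * (10*d^5) = -10*A^2 - 50*A^-2 - 100*A^-6 - 100*A^-10 - 50*A^-14 - 10*A^-18
  A^-10 * (d^6) = A^2 + 6*A^-2 + 15*A^-6 + 20*A^-10 + 15*A^-14 + 6*A^-18 + A^-22
Summing the groups: <K> = A^18 - 4*A^14 + 7*A^10 - 10*A^6 + 14*A^2 - 14*A^-2 + 14*A^-6 - 11*A^-10 + 7*A^-14 - 4*A^-18 + A^-22
Normalise by the writhe: (-A^3)^(-w) = (-A^3)^(-2) = A^-6, so f(A) = A^-6 * <K> = A^12 - 4*A^8 + 7*A^4 - 10 + 14*A^-4 - 14*A^-8 + 14*A^-12 - 11*A^-16 + 7*A^-20 - 4*A^-24 + A^-28.
Substitute A = t^(-1/4), i.e. A^e → t^(-e/4): V(t) = t^7 - 4*t^6 + 7*t^5 - 11*t^4 + 14*t^3 - 14*t^2 + 14*t - 10 + 7*t^-1 - 4*t^-2 + t^-3

Answer: t^7 - 4*t^6 + 7*t^5 - 11*t^4 + 14*t^3 - 14*t^2 + 14*t - 10 + 7*t^-1 - 4*t^-2 + t^-3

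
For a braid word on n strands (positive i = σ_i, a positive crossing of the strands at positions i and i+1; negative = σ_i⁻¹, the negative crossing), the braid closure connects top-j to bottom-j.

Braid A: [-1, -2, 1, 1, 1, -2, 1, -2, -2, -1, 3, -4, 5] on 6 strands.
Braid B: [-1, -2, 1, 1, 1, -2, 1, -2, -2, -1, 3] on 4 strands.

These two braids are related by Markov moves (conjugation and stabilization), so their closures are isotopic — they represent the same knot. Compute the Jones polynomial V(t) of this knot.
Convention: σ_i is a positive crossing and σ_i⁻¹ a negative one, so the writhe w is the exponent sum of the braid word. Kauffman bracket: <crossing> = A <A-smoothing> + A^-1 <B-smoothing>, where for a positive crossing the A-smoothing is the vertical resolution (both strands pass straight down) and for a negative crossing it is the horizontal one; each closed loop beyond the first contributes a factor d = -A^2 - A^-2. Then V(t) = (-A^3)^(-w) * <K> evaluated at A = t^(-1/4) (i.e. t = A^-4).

Markov-equivalent braids have isotopic closures, hence identical knot invariants. Strip the Markov moves from each word to reach a common short braid β, then compute V(t) once on β.
Braid A: s1^-1 s2^-1 s1 s1 s1 s2^-1 s1 s2^-1 s2^-1 s1^-1 s3 s4^-1 s5 on 6 strands reduces by inverse Markov moves (closure unchanged at each step):
  Destabilize: the word has the form β·s5 where s5 occurs only as the final letter (β ∈ B_5); drop it and the last strand → 5 strands.
  Destabilize: the word has the form β·s4^-1 where s4^-1 occurs only as the final letter (β ∈ B_4); drop it and the last strand → 4 strands.
  Destabilize: the word has the form β·s3 where s3 occurs only as the final letter (β ∈ B_3); drop it and the last strand → 3 strands.
Reduced to β = s1^-1 s2^-1 s1 s1 s1 s2^-1 s1 s2^-1 s2^-1 s1^-1 on 3 strands, 10 crossings.
Braid B: s1^-1 s2^-1 s1 s1 s1 s2^-1 s1 s2^-1 s2^-1 s1^-1 s3 on 4 strands reduces by inverse Markov moves (closure unchanged at each step):
  Destabilize: the word has the form β·s3 where s3 occurs only as the final letter (β ∈ B_3); drop it and the last strand → 3 strands.
Reduced to β = s1^-1 s2^-1 s1 s1 s1 s2^-1 s1 s2^-1 s2^-1 s1^-1 on 3 strands, 10 crossings.
Both give the same β = s1^-1 s2^-1 s1 s1 s1 s2^-1 s1 s2^-1 s2^-1 s1^-1 on 3 strands, so one state sum suffices:
Braid: s1^-1 s2^-1 s1 s1 s1 s2^-1 s1 s2^-1 s2^-1 s1^-1 on 3 strands, 10 crossings.
Writhe w = (#positive) - (#negative) = 4 - 6 = -2.
State-sum expansion of <K>. There are 2^10 = 1024 states.
Each crossing splits two ways (0=vertical, 1=horizontal). The state's weight is A^(#A-smoothings - #B-smoothings) * d^(loops - 1).
Tabulate the states by total A-exponent and number of loops L (A-exp: L × count):
  A^10: L=5 ×1
  A^8: L=4 ×10
  A^6: L=3 ×38, L=5 ×7
  A^4: L=2 ×67, L=4 ×49, L=6 ×4
  A^2: L=1 ×46, L=3 ×130, L=5 ×33, L=7 ×1
  A^0: L=2 ×131, L=4 ×110, L=6 ×11
  A^-2: L=1 ×25, L=3 ×133, L=5 ×51, L=7 ×1
  A^-4: L=2 ×37, L=4 ×72, L=6 ×11
  A^-6: L=3 ×25, L=5 ×19, L=7 ×1
  A^-8: L=4 ×8, L=6 ×2
  A^-10: L=5 ×1
Each group contributes A^e * Σ count * d^(L-1):
Powers of d = -A^2 - A^-2: d^2 = A^4 + 2 + A^-4; d^3 = -A^6 - 3*A^2 - 3*A^-2 - A^-6; d^4 = A^8 + 4*A^4 + 6 + 4*A^-4 + A^-8; d^5 = -A^10 - 5*A^6 - 10*A^2 - 10*A^-2 - 5*A^-6 - A^-10; d^6 = A^12 + 6*A^8 + 15*A^4 + 20 + 15*A^-4 + 6*A^-8 + A^-12.
  A^10 * (d^4) = A^18 + 4*A^14 + 6*A^10 + 4*A^6 + A^2
  A^8 * (10*d^3) = -10*A^14 - 30*A^10 - 30*A^6 - 10*A^2
  A^6 * (38*d^2 + 7*d^4) = 7*A^14 + 66*A^10 + 118*A^6 + 66*A^2 + 7*A^-2
  A^4 * (67*d + 49*d^3 + 4*d^5) = -4*A^14 - 69*A^10 - 254*A^6 - 254*A^2 - 69*A^-2 - 4*A^-6
  A^2 * (46 + 130*d^2 + 33*d^4 + d^6) = A^14 + 39*A^10 + 277*A^6 + 524*A^2 + 277*A^-2 + 39*A^-6 + A^-10
  A^0 * (131*d + 110*d^3 + 11*d^5) = -11*A^10 - 165*A^6 - 571*A^2 - 571*A^-2 - 165*A^-6 - 11*A^-10
  A^-2 * (25 + 133*d^2 + 51*d^4 + d^6) = A^10 + 57*A^6 + 352*A^2 + 617*A^-2 + 352*A^-6 + 57*A^-10 + A^-14
  A^-4 * (37*d + 72*d^3 + 11*d^5) = -11*A^6 - 127*A^2 - 363*A^-2 - 363*A^-6 - 127*A^-10 - 11*A^-14
  A^-6 * (25*d^2 + 19*d^4 + d^6) = A^6 + 25*A^2 + 116*A^-2 + 184*A^-6 + 116*A^-10 + 25*A^-14 + A^-18
  A^-8 * (8*d^3 + 2*d^5) = -2*A^2 - 18*A^-2 - 44*A^-6 - 44*A^-10 - 18*A^-14 - 2*A^-18
  A^-10 * (d^4) = A^-2 + 4*A^-6 + 6*A^-10 + 4*A^-14 + A^-18
Summing the groups: <K> = A^18 - 2*A^14 + 2*A^10 - 3*A^6 + 4*A^2 - 3*A^-2 + 3*A^-6 - 2*A^-10 + A^-14
Normalise by the writhe: (-A^3)^(-w) = (-A^3)^(2) = A^6, so f(A) = A^6 * <K> = A^24 - 2*A^20 + 2*A^16 - 3*A^12 + 4*A^8 - 3*A^4 + 3 - 2*A^-4 + A^-8.
Substitute A = t^(-1/4), i.e. A^e → t^(-e/4): V(t) = t^2 - 2*t + 3 - 3*t^-1 + 4*t^-2 - 3*t^-3 + 2*t^-4 - 2*t^-5 + t^-6

Answer: t^2 - 2*t + 3 - 3*t^-1 + 4*t^-2 - 3*t^-3 + 2*t^-4 - 2*t^-5 + t^-6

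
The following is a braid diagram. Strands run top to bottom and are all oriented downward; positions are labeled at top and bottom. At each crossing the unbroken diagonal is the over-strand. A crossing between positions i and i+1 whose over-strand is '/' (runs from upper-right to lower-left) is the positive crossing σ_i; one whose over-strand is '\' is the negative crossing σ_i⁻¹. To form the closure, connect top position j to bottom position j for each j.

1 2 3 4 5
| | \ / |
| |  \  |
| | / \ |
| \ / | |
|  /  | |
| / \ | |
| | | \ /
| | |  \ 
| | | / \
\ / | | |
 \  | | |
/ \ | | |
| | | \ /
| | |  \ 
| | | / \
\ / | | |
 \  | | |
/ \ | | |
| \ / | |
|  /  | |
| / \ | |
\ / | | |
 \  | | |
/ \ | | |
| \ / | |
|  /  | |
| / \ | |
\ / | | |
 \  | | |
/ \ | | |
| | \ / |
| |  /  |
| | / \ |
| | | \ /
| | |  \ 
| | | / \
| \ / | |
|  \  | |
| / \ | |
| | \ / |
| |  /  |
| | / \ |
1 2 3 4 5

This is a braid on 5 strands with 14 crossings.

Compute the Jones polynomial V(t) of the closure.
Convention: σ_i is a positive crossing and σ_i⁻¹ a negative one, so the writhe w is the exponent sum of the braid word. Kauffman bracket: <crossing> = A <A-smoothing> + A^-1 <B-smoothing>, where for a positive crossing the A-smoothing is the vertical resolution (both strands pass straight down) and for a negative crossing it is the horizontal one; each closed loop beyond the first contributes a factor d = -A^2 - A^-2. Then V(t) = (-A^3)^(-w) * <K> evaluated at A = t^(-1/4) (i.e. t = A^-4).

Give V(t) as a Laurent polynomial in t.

Reading the diagram top to bottom ('/'-over between positions i,i+1 = s_i, '\'-over = s_i^-1): braid word = s3^-1 s2 s4^-1 s1^-1 s4^-1 s1^-1 s2 s1^-1 s2 s1^-1 s3 s4^-1 s2^-1 s3.
The presented braid s3^-1 s2 s4^-1 s1^-1 s4^-1 s1^-1 s2 s1^-1 s2 s1^-1 s3 s4^-1 s2^-1 s3 on 5 strands reduces by inverse Markov moves (closure unchanged at each step):
  Deconjugate: the word is γ·β·γ⁻¹ with γ = s3^-1 s2 (prefix) and γ⁻¹ = s2^-1 s3 (suffix); strip both.
Reduced to β = s4^-1 s1^-1 s4^-1 s1^-1 s2 s1^-1 s2 s1^-1 s3 s4^-1 on 5 strands, 10 crossings.
Compute on β:
Braid: s4^-1 s1^-1 s4^-1 s1^-1 s2 s1^-1 s2 s1^-1 s3 s4^-1 on 5 strands, 10 crossings.
Writhe w = (#positive) - (#negative) = 3 - 7 = -4.
Enumerate smoothing states for the bracket polynomial. There are 2^10 = 1024 states.
Smooth each crossing (0=||, 1=⌣⌢); contribution A^(Σ sign_k(1-2s_k)) * d^(L-1).
Tabulate the states by total A-exponent and number of loops L (A-exp: L × count):
  A^10: L=8 ×1
  A^8: L=7 ×10
  A^6: L=6 ×45
  A^4: L=5 ×118, L=7 ×2
  A^2: L=4 ×195, L=6 ×15
  A^0: L=3 ×203, L=5 ×49
  A^-2: L=2 ×123, L=4 ×85, L=6 ×2
  A^-4: L=1 ×33, L=3 ×78, L=5 ×9
  A^-6: L=2 ×29, L=4 ×16
  A^-8: L=3 ×9, L=5 ×1
  A^-10: L=4 ×1
Each group contributes A^e * Σ count * d^(L-1):
Powers of d = -A^2 - A^-2: d^2 = A^4 + 2 + A^-4; d^3 = -A^6 - 3*A^2 - 3*A^-2 - A^-6; d^4 = A^8 + 4*A^4 + 6 + 4*A^-4 + A^-8; d^5 = -A^10 - 5*A^6 - 10*A^2 - 10*A^-2 - 5*A^-6 - A^-10; d^6 = A^12 + 6*A^8 + 15*A^4 + 20 + 15*A^-4 + 6*A^-8 + A^-12; d^7 = -A^14 - 7*A^10 - 21*A^6 - 35*A^2 - 35*A^-2 - 21*A^-6 - 7*A^-10 - A^-14.
  A^10 * (d^7) = -A^24 - 7*A^20 - 21*A^16 - 35*A^12 - 35*A^8 - 21*A^4 - 7 - A^-4
  A^8 * (10*d^6) = 10*A^20 + 60*A^16 + 150*A^12 + 200*A^8 + 150*A^4 + 60 + 10*A^-4
  A^6 * (45*d^5) = -45*A^16 - 225*A^12 - 450*A^8 - 450*A^4 - 225 - 45*A^-4
  A^4 * (118*d^4 + 2*d^6) = 2*A^16 + 130*A^12 + 502*A^8 + 748*A^4 + 502 + 130*A^-4 + 2*A^-8
  A^2 * (195*d^3 + 15*d^5) = -15*A^12 - 270*A^8 - 735*A^4 - 735 - 270*A^-4 - 15*A^-8
  A^0 * (203*d^2 + 49*d^4) = 49*A^8 + 399*A^4 + 700 + 399*A^-4 + 49*A^-8
  A^-2 * (123*d + 85*d^3 + 2*d^5) = -2*A^8 - 95*A^4 - 398 - 398*A^-4 - 95*A^-8 - 2*A^-12
  A^-4 * (33 + 78*d^2 + 9*d^4) = 9*A^4 + 114 + 243*A^-4 + 114*A^-8 + 9*A^-12
  A^-6 * (29*d + 16*d^3) = -16 - 77*A^-4 - 77*A^-8 - 16*A^-12
  A^-8 * (9*d^2 + d^4) = 1 + 13*A^-4 + 24*A^-8 + 13*A^-12 + A^-16
  A^-10 * (d^3) = -A^-4 - 3*A^-8 - 3*A^-12 - A^-16
Summing the groups: <K> = -A^24 + 3*A^20 - 4*A^16 + 5*A^12 - 6*A^8 + 5*A^4 - 4 + 3*A^-4 - A^-8 + A^-12
Normalise by the writhe: (-A^3)^(-w) = (-A^3)^(4) = A^12, so f(A) = A^12 * <K> = -A^36 + 3*A^32 - 4*A^28 + 5*A^24 - 6*A^20 + 5*A^16 - 4*A^12 + 3*A^8 - A^4 + 1.
Substitute A = t^(-1/4), i.e. A^e → t^(-e/4): V(t) = 1 - t^-1 + 3*t^-2 - 4*t^-3 + 5*t^-4 - 6*t^-5 + 5*t^-6 - 4*t^-7 + 3*t^-8 - t^-9

Answer: 1 - t^-1 + 3*t^-2 - 4*t^-3 + 5*t^-4 - 6*t^-5 + 5*t^-6 - 4*t^-7 + 3*t^-8 - t^-9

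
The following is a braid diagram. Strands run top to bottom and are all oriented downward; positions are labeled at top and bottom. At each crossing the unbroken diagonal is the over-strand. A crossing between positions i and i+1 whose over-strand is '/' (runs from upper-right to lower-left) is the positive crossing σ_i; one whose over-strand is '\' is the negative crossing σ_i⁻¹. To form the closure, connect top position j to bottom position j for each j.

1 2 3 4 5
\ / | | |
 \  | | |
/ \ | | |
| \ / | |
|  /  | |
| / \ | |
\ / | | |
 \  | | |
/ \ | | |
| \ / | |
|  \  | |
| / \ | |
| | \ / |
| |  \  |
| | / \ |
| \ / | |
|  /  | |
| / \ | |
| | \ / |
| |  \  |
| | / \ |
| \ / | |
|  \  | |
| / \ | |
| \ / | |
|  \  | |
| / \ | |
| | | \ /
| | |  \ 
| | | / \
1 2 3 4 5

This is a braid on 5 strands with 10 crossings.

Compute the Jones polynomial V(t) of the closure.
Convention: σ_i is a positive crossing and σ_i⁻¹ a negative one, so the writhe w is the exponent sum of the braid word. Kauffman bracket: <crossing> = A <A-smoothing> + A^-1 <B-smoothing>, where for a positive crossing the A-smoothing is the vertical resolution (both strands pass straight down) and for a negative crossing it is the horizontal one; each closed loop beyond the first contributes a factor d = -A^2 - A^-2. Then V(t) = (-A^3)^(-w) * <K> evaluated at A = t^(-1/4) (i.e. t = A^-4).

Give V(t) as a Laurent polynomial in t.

Reading the diagram top to bottom ('/'-over between positions i,i+1 = s_i, '\'-over = s_i^-1): braid word = s1^-1 s2 s1^-1 s2^-1 s3^-1 s2 s3^-1 s2^-1 s2^-1 s4^-1.
The presented braid s1^-1 s2 s1^-1 s2^-1 s3^-1 s2 s3^-1 s2^-1 s2^-1 s4^-1 on 5 strands reduces by inverse Markov moves (closure unchanged at each step):
  Destabilize: the word has the form β·s4^-1 where s4^-1 occurs only as the final letter (β ∈ B_4); drop it and the last strand → 4 strands.
Reduced to β = s1^-1 s2 s1^-1 s2^-1 s3^-1 s2 s3^-1 s2^-1 s2^-1 on 4 strands, 9 crossings.
Compute on β:
Braid: s1^-1 s2 s1^-1 s2^-1 s3^-1 s2 s3^-1 s2^-1 s2^-1 on 4 strands, 9 crossings.
Writhe w = (#positive) - (#negative) = 2 - 7 = -5.
Enumerate smoothing states for the bracket polynomial. There are 2^9 = 512 states.
For each crossing: s=0 is the vertical smoothing, s=1 horizontal. Crossing k contributes A^(sign_k * (1 - 2*s_k)); loop factor d = -A^2 - A^-2.
Tabulate the states by total A-exponent and number of loops L (A-exp: L × count):
  A^9: L=5 ×1
  A^7: L=4 ×9
  A^5: L=3 ×30, L=5 ×6
  A^3: L=2 ×45, L=4 ×37, L=6 ×2
  A^1: L=1 ×27, L=3 ×78, L=5 ×21
  A^-1: L=2 ×67, L=4 ×53, L=6 ×6
  A^-3: L=1 ×12, L=3 ×53, L=5 ×18, L=7 ×1
  A^-5: L=2 ×14, L=4 ×19, L=6 ×3
  A^-7: L=3 ×6, L=5 ×3
  A^-9: L=4 ×1
Each group contributes A^e * Σ count * d^(L-1):
Powers of d = -A^2 - A^-2: d^2 = A^4 + 2 + A^-4; d^3 = -A^6 - 3*A^2 - 3*A^-2 - A^-6; d^4 = A^8 + 4*A^4 + 6 + 4*A^-4 + A^-8; d^5 = -A^10 - 5*A^6 - 10*A^2 - 10*A^-2 - 5*A^-6 - A^-10; d^6 = A^12 + 6*A^8 + 15*A^4 + 20 + 15*A^-4 + 6*A^-8 + A^-12.
  A^9 * (d^4) = A^17 + 4*A^13 + 6*A^9 + 4*A^5 + A
  A^7 * (9*d^3) = -9*A^13 - 27*A^9 - 27*A^5 - 9*A
  A^5 * (30*d^2 + 6*d^4) = 6*A^13 + 54*A^9 + 96*A^5 + 54*A + 6*A^-3
  A^3 * (45*d + 37*d^3 + 2*d^5) = -2*A^13 - 47*A^9 - 176*A^5 - 176*A - 47*A^-3 - 2*A^-7
  A^1 * (27 + 78*d^2 + 21*d^4) = 21*A^9 + 162*A^5 + 309*A + 162*A^-3 + 21*A^-7
  A^-1 * (67*d + 53*d^3 + 6*d^5) = -6*A^9 - 83*A^5 - 286*A - 286*A^-3 - 83*A^-7 - 6*A^-11
  A^-3 * (12 + 53*d^2 + 18*d^4 + d^6) = A^9 + 24*A^5 + 140*A + 246*A^-3 + 140*A^-7 + 24*A^-11 + A^-15
  A^-5 * (14*d + 19*d^3 + 3*d^5) = -3*A^5 - 34*A - 101*A^-3 - 101*A^-7 - 34*A^-11 - 3*A^-15
  A^-7 * (6*d^2 + 3*d^4) = 3*A + 18*A^-3 + 30*A^-7 + 18*A^-11 + 3*A^-15
  A^-9 * (d^3) = -A^-3 - 3*A^-7 - 3*A^-11 - A^-15
Summing the groups: <K> = A^17 - A^13 + 2*A^9 - 3*A^5 + 2*A - 3*A^-3 + 2*A^-7 - A^-11
Normalise by the writhe: (-A^3)^(-w) = (-A^3)^(5) = -A^15, so f(A) = -A^15 * <K> = -A^32 + A^28 - 2*A^24 + 3*A^20 - 2*A^16 + 3*A^12 - 2*A^8 + A^4.
Substitute A = t^(-1/4), i.e. A^e → t^(-e/4): V(t) = t^-1 - 2*t^-2 + 3*t^-3 - 2*t^-4 + 3*t^-5 - 2*t^-6 + t^-7 - t^-8

Answer: t^-1 - 2*t^-2 + 3*t^-3 - 2*t^-4 + 3*t^-5 - 2*t^-6 + t^-7 - t^-8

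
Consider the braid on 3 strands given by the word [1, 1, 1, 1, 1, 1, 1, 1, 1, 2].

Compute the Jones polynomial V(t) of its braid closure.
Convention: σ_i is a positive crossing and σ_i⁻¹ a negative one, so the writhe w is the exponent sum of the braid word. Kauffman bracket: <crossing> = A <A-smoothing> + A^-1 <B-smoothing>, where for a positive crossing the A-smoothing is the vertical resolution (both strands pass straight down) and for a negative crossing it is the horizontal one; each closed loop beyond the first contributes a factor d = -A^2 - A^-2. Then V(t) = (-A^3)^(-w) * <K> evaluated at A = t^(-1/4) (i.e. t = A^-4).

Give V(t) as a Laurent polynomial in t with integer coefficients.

-t^13 + t^12 - t^11 + t^10 - t^9 + t^8 - t^7 + t^6 + t^4

Derivation:
The presented braid s1 s1 s1 s1 s1 s1 s1 s1 s1 s2 on 3 strands reduces by inverse Markov moves (closure unchanged at each step):
  Destabilize: the word has the form β·s2 where s2 occurs only as the final letter (β ∈ B_2); drop it and the last strand → 2 strands.
Reduced to β = s1 s1 s1 s1 s1 s1 s1 s1 s1 on 2 strands, 9 crossings.
Compute on β:
Braid: s1 s1 s1 s1 s1 s1 s1 s1 s1 on 2 strands, 9 crossings.
Writhe w = (#positive) - (#negative) = 9 - 0 = 9.
Computing the Kauffman bracket via state sum. There are 2^9 = 512 states.
Smooth each crossing (0=||, 1=⌣⌢); contribution A^(Σ sign_k(1-2s_k)) * d^(L-1).
Tabulate the states by total A-exponent and number of loops L (A-exp: L × count):
  A^9: L=2 ×1
  A^7: L=1 ×9
  A^5: L=2 ×36
  A^3: L=3 ×84
  A^1: L=4 ×126
  A^-1: L=5 ×126
  A^-3: L=6 ×84
  A^-5: L=7 ×36
  A^-7: L=8 ×9
  A^-9: L=9 ×1
Each group contributes A^e * Σ count * d^(L-1):
Powers of d = -A^2 - A^-2: d^2 = A^4 + 2 + A^-4; d^3 = -A^6 - 3*A^2 - 3*A^-2 - A^-6; d^4 = A^8 + 4*A^4 + 6 + 4*A^-4 + A^-8; d^5 = -A^10 - 5*A^6 - 10*A^2 - 10*A^-2 - 5*A^-6 - A^-10; d^6 = A^12 + 6*A^8 + 15*A^4 + 20 + 15*A^-4 + 6*A^-8 + A^-12; d^7 = -A^14 - 7*A^10 - 21*A^6 - 35*A^2 - 35*A^-2 - 21*A^-6 - 7*A^-10 - A^-14; d^8 = A^16 + 8*A^12 + 28*A^8 + 56*A^4 + 70 + 56*A^-4 + 28*A^-8 + 8*A^-12 + A^-16.
  A^9 * (d) = -A^11 - A^7
  A^7 * (9) = 9*A^7
  A^5 * (36*d) = -36*A^7 - 36*A^3
  A^3 * (84*d^2) = 84*A^7 + 168*A^3 + 84*A^-1
  A^1 * (126*d^3) = -126*A^7 - 378*A^3 - 378*A^-1 - 126*A^-5
  A^-1 * (126*d^4) = 126*A^7 + 504*A^3 + 756*A^-1 + 504*A^-5 + 126*A^-9
  A^-3 * (84*d^5) = -84*A^7 - 420*A^3 - 840*A^-1 - 840*A^-5 - 420*A^-9 - 84*A^-13
  A^-5 * (36*d^6) = 36*A^7 + 216*A^3 + 540*A^-1 + 720*A^-5 + 540*A^-9 + 216*A^-13 + 36*A^-17
  A^-7 * (9*d^7) = -9*A^7 - 63*A^3 - 189*A^-1 - 315*A^-5 - 315*A^-9 - 189*A^-13 - 63*A^-17 - 9*A^-21
  A^-9 * (d^8) = A^7 + 8*A^3 + 28*A^-1 + 56*A^-5 + 70*A^-9 + 56*A^-13 + 28*A^-17 + 8*A^-21 + A^-25
Summing the groups: <K> = -A^11 - A^3 + A^-1 - A^-5 + A^-9 - A^-13 + A^-17 - A^-21 + A^-25
Normalise by the writhe: (-A^3)^(-w) = (-A^3)^(-9) = -A^-27, so f(A) = -A^-27 * <K> = A^-16 + A^-24 - A^-28 + A^-32 - A^-36 + A^-40 - A^-44 + A^-48 - A^-52.
Substitute A = t^(-1/4), i.e. A^e → t^(-e/4): V(t) = -t^13 + t^12 - t^11 + t^10 - t^9 + t^8 - t^7 + t^6 + t^4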